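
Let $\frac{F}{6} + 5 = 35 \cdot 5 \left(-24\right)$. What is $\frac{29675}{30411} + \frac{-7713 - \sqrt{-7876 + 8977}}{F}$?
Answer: $\frac{327753431}{255756510} + \frac{\sqrt{1101}}{25230} \approx 1.2828$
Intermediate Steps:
$F = -25230$ ($F = -30 + 6 \cdot 35 \cdot 5 \left(-24\right) = -30 + 6 \cdot 175 \left(-24\right) = -30 + 6 \left(-4200\right) = -30 - 25200 = -25230$)
$\frac{29675}{30411} + \frac{-7713 - \sqrt{-7876 + 8977}}{F} = \frac{29675}{30411} + \frac{-7713 - \sqrt{-7876 + 8977}}{-25230} = 29675 \cdot \frac{1}{30411} + \left(-7713 - \sqrt{1101}\right) \left(- \frac{1}{25230}\right) = \frac{29675}{30411} + \left(\frac{2571}{8410} + \frac{\sqrt{1101}}{25230}\right) = \frac{327753431}{255756510} + \frac{\sqrt{1101}}{25230}$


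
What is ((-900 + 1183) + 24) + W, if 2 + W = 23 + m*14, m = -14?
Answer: 132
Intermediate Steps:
W = -175 (W = -2 + (23 - 14*14) = -2 + (23 - 196) = -2 - 173 = -175)
((-900 + 1183) + 24) + W = ((-900 + 1183) + 24) - 175 = (283 + 24) - 175 = 307 - 175 = 132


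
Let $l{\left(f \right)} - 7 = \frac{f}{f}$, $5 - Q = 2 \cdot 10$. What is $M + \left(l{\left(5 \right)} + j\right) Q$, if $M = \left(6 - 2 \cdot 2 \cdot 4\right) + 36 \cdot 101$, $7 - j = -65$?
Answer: $2426$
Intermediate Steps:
$Q = -15$ ($Q = 5 - 2 \cdot 10 = 5 - 20 = -15$)
$j = 72$ ($j = 7 - -65 = 7 + 65 = 72$)
$l{\left(f \right)} = 8$ ($l{\left(f \right)} = 7 + \frac{f}{f} = 7 + 1 = 8$)
$M = 3626$ ($M = \left(6 - 16\right) + 3636 = -10 + 3636 = 3626$)
$M + \left(l{\left(5 \right)} + j\right) Q = 3626 + \left(8 + 72\right) \left(-15\right) = 3626 + 80 \left(-15\right) = 3626 - 1200 = 2426$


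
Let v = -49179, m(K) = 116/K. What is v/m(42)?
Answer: -1032759/58 ≈ -17806.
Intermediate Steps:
v/m(42) = -49179/(116/42) = -49179/(116*(1/42)) = -49179/58/21 = -49179*21/58 = -1032759/58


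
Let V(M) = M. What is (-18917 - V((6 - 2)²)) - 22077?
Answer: -41010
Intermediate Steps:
(-18917 - V((6 - 2)²)) - 22077 = (-18917 - (6 - 2)²) - 22077 = (-18917 - 1*4²) - 22077 = (-18917 - 1*16) - 22077 = (-18917 - 16) - 22077 = -18933 - 22077 = -41010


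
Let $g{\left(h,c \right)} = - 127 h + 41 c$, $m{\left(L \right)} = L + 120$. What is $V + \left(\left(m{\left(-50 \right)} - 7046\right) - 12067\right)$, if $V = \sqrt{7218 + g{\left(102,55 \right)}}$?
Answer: $-19043 + 59 i \approx -19043.0 + 59.0 i$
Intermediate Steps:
$m{\left(L \right)} = 120 + L$
$V = 59 i$ ($V = \sqrt{7218 + \left(\left(-127\right) 102 + 41 \cdot 55\right)} = \sqrt{7218 + \left(-12954 + 2255\right)} = \sqrt{7218 - 10699} = \sqrt{-3481} = 59 i \approx 59.0 i$)
$V + \left(\left(m{\left(-50 \right)} - 7046\right) - 12067\right) = 59 i + \left(\left(\left(120 - 50\right) - 7046\right) - 12067\right) = 59 i + \left(\left(70 - 7046\right) - 12067\right) = 59 i - 19043 = -19043 + 59 i$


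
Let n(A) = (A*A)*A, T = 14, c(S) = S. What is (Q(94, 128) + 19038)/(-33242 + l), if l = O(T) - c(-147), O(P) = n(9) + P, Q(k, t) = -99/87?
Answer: -184023/312736 ≈ -0.58843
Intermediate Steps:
Q(k, t) = -33/29 (Q(k, t) = -99*1/87 = -33/29)
n(A) = A**3 (n(A) = A**2*A = A**3)
O(P) = 729 + P (O(P) = 9**3 + P = 729 + P)
l = 890 (l = (729 + 14) - 1*(-147) = 743 + 147 = 890)
(Q(94, 128) + 19038)/(-33242 + l) = (-33/29 + 19038)/(-33242 + 890) = (552069/29)/(-32352) = (552069/29)*(-1/32352) = -184023/312736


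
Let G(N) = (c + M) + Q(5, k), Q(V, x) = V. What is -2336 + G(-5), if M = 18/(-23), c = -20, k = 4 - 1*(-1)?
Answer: -54091/23 ≈ -2351.8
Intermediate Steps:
k = 5 (k = 4 + 1 = 5)
M = -18/23 (M = 18*(-1/23) = -18/23 ≈ -0.78261)
G(N) = -363/23 (G(N) = (-20 - 18/23) + 5 = -478/23 + 5 = -363/23)
-2336 + G(-5) = -2336 - 363/23 = -54091/23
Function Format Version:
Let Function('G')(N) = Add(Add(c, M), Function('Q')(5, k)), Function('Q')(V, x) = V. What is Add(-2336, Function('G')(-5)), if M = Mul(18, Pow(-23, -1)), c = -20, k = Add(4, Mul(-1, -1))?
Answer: Rational(-54091, 23) ≈ -2351.8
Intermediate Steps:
k = 5 (k = Add(4, 1) = 5)
M = Rational(-18, 23) (M = Mul(18, Rational(-1, 23)) = Rational(-18, 23) ≈ -0.78261)
Function('G')(N) = Rational(-363, 23) (Function('G')(N) = Add(Add(-20, Rational(-18, 23)), 5) = Add(Rational(-478, 23), 5) = Rational(-363, 23))
Add(-2336, Function('G')(-5)) = Add(-2336, Rational(-363, 23)) = Rational(-54091, 23)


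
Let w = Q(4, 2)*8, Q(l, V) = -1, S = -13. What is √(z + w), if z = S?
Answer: I*√21 ≈ 4.5826*I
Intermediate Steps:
w = -8 (w = -1*8 = -8)
z = -13
√(z + w) = √(-13 - 8) = √(-21) = I*√21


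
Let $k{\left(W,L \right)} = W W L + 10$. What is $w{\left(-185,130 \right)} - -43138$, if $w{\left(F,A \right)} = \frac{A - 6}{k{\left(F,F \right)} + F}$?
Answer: $\frac{68285297069}{1582950} \approx 43138.0$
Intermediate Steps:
$k{\left(W,L \right)} = 10 + L W^{2}$ ($k{\left(W,L \right)} = W^{2} L + 10 = L W^{2} + 10 = 10 + L W^{2}$)
$w{\left(F,A \right)} = \frac{-6 + A}{10 + F + F^{3}}$ ($w{\left(F,A \right)} = \frac{A - 6}{\left(10 + F F^{2}\right) + F} = \frac{-6 + A}{\left(10 + F^{3}\right) + F} = \frac{-6 + A}{10 + F + F^{3}}$)
$w{\left(-185,130 \right)} - -43138 = \frac{-6 + 130}{10 - 185 + \left(-185\right)^{3}} - -43138 = \frac{1}{10 - 185 - 6331625} \cdot 124 + 43138 = \frac{1}{-6331800} \cdot 124 + 43138 = \left(- \frac{1}{6331800}\right) 124 + 43138 = - \frac{31}{1582950} + 43138 = \frac{68285297069}{1582950}$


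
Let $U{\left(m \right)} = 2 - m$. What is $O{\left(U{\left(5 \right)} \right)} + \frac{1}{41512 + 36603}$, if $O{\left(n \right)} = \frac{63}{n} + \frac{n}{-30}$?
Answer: $- \frac{653041}{31246} \approx -20.9$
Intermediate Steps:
$O{\left(n \right)} = \frac{63}{n} - \frac{n}{30}$ ($O{\left(n \right)} = \frac{63}{n} + n \left(- \frac{1}{30}\right) = \frac{63}{n} - \frac{n}{30}$)
$O{\left(U{\left(5 \right)} \right)} + \frac{1}{41512 + 36603} = \left(\frac{63}{2 - 5} - \frac{2 - 5}{30}\right) + \frac{1}{41512 + 36603} = \left(\frac{63}{2 - 5} - \frac{2 - 5}{30}\right) + \frac{1}{78115} = \left(\frac{63}{-3} - - \frac{1}{10}\right) + \frac{1}{78115} = \left(63 \left(- \frac{1}{3}\right) + \frac{1}{10}\right) + \frac{1}{78115} = \left(-21 + \frac{1}{10}\right) + \frac{1}{78115} = - \frac{209}{10} + \frac{1}{78115} = - \frac{653041}{31246}$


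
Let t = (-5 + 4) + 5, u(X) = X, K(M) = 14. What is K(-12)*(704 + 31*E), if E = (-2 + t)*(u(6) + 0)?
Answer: 15064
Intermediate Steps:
t = 4 (t = -1 + 5 = 4)
E = 12 (E = (-2 + 4)*(6 + 0) = 2*6 = 12)
K(-12)*(704 + 31*E) = 14*(704 + 31*12) = 14*(704 + 372) = 14*1076 = 15064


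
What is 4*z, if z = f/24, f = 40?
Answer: 20/3 ≈ 6.6667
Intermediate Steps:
z = 5/3 (z = 40/24 = 40*(1/24) = 5/3 ≈ 1.6667)
4*z = 4*(5/3) = 20/3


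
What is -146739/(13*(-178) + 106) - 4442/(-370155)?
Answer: 18108660827/272434080 ≈ 66.470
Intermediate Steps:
-146739/(13*(-178) + 106) - 4442/(-370155) = -146739/(-2314 + 106) - 4442*(-1/370155) = -146739/(-2208) + 4442/370155 = -146739*(-1/2208) + 4442/370155 = 48913/736 + 4442/370155 = 18108660827/272434080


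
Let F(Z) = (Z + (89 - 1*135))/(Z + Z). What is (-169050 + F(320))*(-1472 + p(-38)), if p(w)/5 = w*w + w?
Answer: -150332403277/160 ≈ -9.3958e+8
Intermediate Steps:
F(Z) = (-46 + Z)/(2*Z) (F(Z) = (Z + (89 - 135))/((2*Z)) = (Z - 46)*(1/(2*Z)) = (-46 + Z)*(1/(2*Z)) = (-46 + Z)/(2*Z))
p(w) = 5*w + 5*w² (p(w) = 5*(w*w + w) = 5*(w² + w) = 5*(w + w²) = 5*w + 5*w²)
(-169050 + F(320))*(-1472 + p(-38)) = (-169050 + (½)*(-46 + 320)/320)*(-1472 + 5*(-38)*(1 - 38)) = (-169050 + (½)*(1/320)*274)*(-1472 + 5*(-38)*(-37)) = (-169050 + 137/320)*(-1472 + 7030) = -54095863/320*5558 = -150332403277/160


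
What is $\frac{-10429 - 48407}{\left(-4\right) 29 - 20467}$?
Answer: $\frac{19612}{6861} \approx 2.8585$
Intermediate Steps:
$\frac{-10429 - 48407}{\left(-4\right) 29 - 20467} = - \frac{58836}{-116 - 20467} = - \frac{58836}{-20583} = \left(-58836\right) \left(- \frac{1}{20583}\right) = \frac{19612}{6861}$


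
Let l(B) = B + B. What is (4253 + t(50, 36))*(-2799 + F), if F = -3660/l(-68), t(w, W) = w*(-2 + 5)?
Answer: -24411009/2 ≈ -1.2206e+7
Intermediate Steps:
t(w, W) = 3*w (t(w, W) = w*3 = 3*w)
l(B) = 2*B
F = 915/34 (F = -3660/(2*(-68)) = -3660/(-136) = -3660*(-1/136) = 915/34 ≈ 26.912)
(4253 + t(50, 36))*(-2799 + F) = (4253 + 3*50)*(-2799 + 915/34) = (4253 + 150)*(-94251/34) = 4403*(-94251/34) = -24411009/2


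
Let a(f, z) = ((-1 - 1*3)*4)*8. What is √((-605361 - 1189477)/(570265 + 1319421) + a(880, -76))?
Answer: I*√115117141775289/944843 ≈ 11.356*I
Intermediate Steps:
a(f, z) = -128 (a(f, z) = ((-1 - 3)*4)*8 = -4*4*8 = -16*8 = -128)
√((-605361 - 1189477)/(570265 + 1319421) + a(880, -76)) = √((-605361 - 1189477)/(570265 + 1319421) - 128) = √(-1794838/1889686 - 128) = √(-1794838*1/1889686 - 128) = √(-897419/944843 - 128) = √(-121837323/944843) = I*√115117141775289/944843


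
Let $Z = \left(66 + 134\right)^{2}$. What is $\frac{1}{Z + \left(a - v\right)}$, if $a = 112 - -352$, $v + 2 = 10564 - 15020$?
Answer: $\frac{1}{44922} \approx 2.2261 \cdot 10^{-5}$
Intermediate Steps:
$v = -4458$ ($v = -2 + \left(10564 - 15020\right) = -2 - 4456 = -4458$)
$Z = 40000$ ($Z = 200^{2} = 40000$)
$a = 464$ ($a = 112 + 352 = 464$)
$\frac{1}{Z + \left(a - v\right)} = \frac{1}{40000 + \left(464 - -4458\right)} = \frac{1}{40000 + \left(464 + 4458\right)} = \frac{1}{40000 + 4922} = \frac{1}{44922}$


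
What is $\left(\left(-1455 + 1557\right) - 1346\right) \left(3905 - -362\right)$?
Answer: $-5308148$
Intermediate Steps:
$\left(\left(-1455 + 1557\right) - 1346\right) \left(3905 - -362\right) = \left(102 - 1346\right) \left(3905 + \left(-877 + 1239\right)\right) = - 1244 \left(3905 + 362\right) = \left(-1244\right) 4267 = -5308148$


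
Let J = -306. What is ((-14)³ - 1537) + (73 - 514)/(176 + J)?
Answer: -556089/130 ≈ -4277.6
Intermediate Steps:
((-14)³ - 1537) + (73 - 514)/(176 + J) = ((-14)³ - 1537) + (73 - 514)/(176 - 306) = (-2744 - 1537) - 441/(-130) = -4281 - 441*(-1/130) = -4281 + 441/130 = -556089/130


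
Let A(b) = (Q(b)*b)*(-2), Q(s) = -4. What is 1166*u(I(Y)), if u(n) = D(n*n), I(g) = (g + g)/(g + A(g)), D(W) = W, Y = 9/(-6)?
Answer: 4664/81 ≈ 57.580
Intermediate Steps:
Y = -3/2 (Y = 9*(-⅙) = -3/2 ≈ -1.5000)
A(b) = 8*b (A(b) = -4*b*(-2) = 8*b)
I(g) = 2/9 (I(g) = (g + g)/(g + 8*g) = (2*g)/((9*g)) = (2*g)*(1/(9*g)) = 2/9)
u(n) = n² (u(n) = n*n = n²)
1166*u(I(Y)) = 1166*(2/9)² = 1166*(4/81) = 4664/81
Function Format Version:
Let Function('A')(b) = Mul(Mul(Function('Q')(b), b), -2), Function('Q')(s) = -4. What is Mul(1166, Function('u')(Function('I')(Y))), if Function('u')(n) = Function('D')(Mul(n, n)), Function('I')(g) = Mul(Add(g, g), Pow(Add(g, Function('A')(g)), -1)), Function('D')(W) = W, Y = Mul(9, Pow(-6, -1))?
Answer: Rational(4664, 81) ≈ 57.580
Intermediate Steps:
Y = Rational(-3, 2) (Y = Mul(9, Rational(-1, 6)) = Rational(-3, 2) ≈ -1.5000)
Function('A')(b) = Mul(8, b) (Function('A')(b) = Mul(Mul(-4, b), -2) = Mul(8, b))
Function('I')(g) = Rational(2, 9) (Function('I')(g) = Mul(Add(g, g), Pow(Add(g, Mul(8, g)), -1)) = Mul(Mul(2, g), Pow(Mul(9, g), -1)) = Mul(Mul(2, g), Mul(Rational(1, 9), Pow(g, -1))) = Rational(2, 9))
Function('u')(n) = Pow(n, 2) (Function('u')(n) = Mul(n, n) = Pow(n, 2))
Mul(1166, Function('u')(Function('I')(Y))) = Mul(1166, Pow(Rational(2, 9), 2)) = Mul(1166, Rational(4, 81)) = Rational(4664, 81)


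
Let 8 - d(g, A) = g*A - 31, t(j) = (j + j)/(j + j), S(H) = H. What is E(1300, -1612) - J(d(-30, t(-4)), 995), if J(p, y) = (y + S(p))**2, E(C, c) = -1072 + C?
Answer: -1131868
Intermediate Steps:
t(j) = 1 (t(j) = (2*j)/((2*j)) = (2*j)*(1/(2*j)) = 1)
d(g, A) = 39 - A*g (d(g, A) = 8 - (g*A - 31) = 8 - (A*g - 31) = 8 - (-31 + A*g) = 8 + (31 - A*g) = 39 - A*g)
J(p, y) = (p + y)**2 (J(p, y) = (y + p)**2 = (p + y)**2)
E(1300, -1612) - J(d(-30, t(-4)), 995) = (-1072 + 1300) - ((39 - 1*1*(-30)) + 995)**2 = 228 - ((39 + 30) + 995)**2 = 228 - (69 + 995)**2 = 228 - 1*1064**2 = 228 - 1*1132096 = 228 - 1132096 = -1131868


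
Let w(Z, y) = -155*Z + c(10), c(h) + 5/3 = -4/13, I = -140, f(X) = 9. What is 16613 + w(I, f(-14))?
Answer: 1494130/39 ≈ 38311.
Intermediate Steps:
c(h) = -77/39 (c(h) = -5/3 - 4/13 = -77/39)
w(Z, y) = -77/39 - 155*Z (w(Z, y) = -155*Z - 77/39 = -77/39 - 155*Z)
16613 + w(I, f(-14)) = 16613 + (-77/39 - 155*(-140)) = 16613 + (-77/39 + 21700) = 16613 + 846223/39 = 1494130/39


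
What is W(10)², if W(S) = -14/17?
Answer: 196/289 ≈ 0.67820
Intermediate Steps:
W(S) = -14/17 (W(S) = -14*1/17 = -14/17)
W(10)² = (-14/17)² = 196/289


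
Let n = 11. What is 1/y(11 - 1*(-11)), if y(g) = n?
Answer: 1/11 ≈ 0.090909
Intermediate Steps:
y(g) = 11
1/y(11 - 1*(-11)) = 1/11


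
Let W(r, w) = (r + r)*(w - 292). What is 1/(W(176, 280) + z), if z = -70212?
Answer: -1/74436 ≈ -1.3434e-5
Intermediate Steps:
W(r, w) = 2*r*(-292 + w) (W(r, w) = (2*r)*(-292 + w) = 2*r*(-292 + w))
1/(W(176, 280) + z) = 1/(2*176*(-292 + 280) - 70212) = 1/(2*176*(-12) - 70212) = 1/(-4224 - 70212) = 1/(-74436) = -1/74436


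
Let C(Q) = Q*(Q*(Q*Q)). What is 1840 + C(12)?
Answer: 22576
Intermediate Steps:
C(Q) = Q**4 (C(Q) = Q*(Q*Q**2) = Q*Q**3 = Q**4)
1840 + C(12) = 1840 + 12**4 = 1840 + 20736 = 22576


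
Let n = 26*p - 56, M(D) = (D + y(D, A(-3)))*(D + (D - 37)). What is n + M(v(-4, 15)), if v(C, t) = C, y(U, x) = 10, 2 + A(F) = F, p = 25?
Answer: 324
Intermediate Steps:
A(F) = -2 + F
M(D) = (-37 + 2*D)*(10 + D) (M(D) = (D + 10)*(D + (D - 37)) = (10 + D)*(D + (-37 + D)) = (10 + D)*(-37 + 2*D) = (-37 + 2*D)*(10 + D))
n = 594 (n = 26*25 - 56 = 650 - 56 = 594)
n + M(v(-4, 15)) = 594 + (-370 - 17*(-4) + 2*(-4)²) = 594 + (-370 + 68 + 2*16) = 594 + (-370 + 68 + 32) = 594 - 270 = 324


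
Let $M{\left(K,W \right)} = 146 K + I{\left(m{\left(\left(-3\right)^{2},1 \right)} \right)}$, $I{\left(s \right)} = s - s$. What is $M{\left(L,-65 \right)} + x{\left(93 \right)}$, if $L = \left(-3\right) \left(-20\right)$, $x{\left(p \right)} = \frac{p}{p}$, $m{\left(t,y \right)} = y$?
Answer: $8761$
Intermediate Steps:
$x{\left(p \right)} = 1$
$L = 60$
$I{\left(s \right)} = 0$
$M{\left(K,W \right)} = 146 K$ ($M{\left(K,W \right)} = 146 K + 0 = 146 K$)
$M{\left(L,-65 \right)} + x{\left(93 \right)} = 146 \cdot 60 + 1 = 8760 + 1 = 8761$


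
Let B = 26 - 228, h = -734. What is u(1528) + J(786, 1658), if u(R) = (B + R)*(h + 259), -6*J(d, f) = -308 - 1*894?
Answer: -1888949/3 ≈ -6.2965e+5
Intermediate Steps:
J(d, f) = 601/3 (J(d, f) = -(-308 - 1*894)/6 = -(-308 - 894)/6 = -⅙*(-1202) = 601/3)
B = -202
u(R) = 95950 - 475*R (u(R) = (-202 + R)*(-734 + 259) = (-202 + R)*(-475) = 95950 - 475*R)
u(1528) + J(786, 1658) = (95950 - 475*1528) + 601/3 = (95950 - 725800) + 601/3 = -629850 + 601/3 = -1888949/3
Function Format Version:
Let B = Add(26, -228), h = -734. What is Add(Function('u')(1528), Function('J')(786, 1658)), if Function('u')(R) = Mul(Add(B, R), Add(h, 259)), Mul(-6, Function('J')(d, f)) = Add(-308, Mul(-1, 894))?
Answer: Rational(-1888949, 3) ≈ -6.2965e+5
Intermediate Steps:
Function('J')(d, f) = Rational(601, 3) (Function('J')(d, f) = Mul(Rational(-1, 6), Add(-308, Mul(-1, 894))) = Mul(Rational(-1, 6), Add(-308, -894)) = Mul(Rational(-1, 6), -1202) = Rational(601, 3))
B = -202
Function('u')(R) = Add(95950, Mul(-475, R)) (Function('u')(R) = Mul(Add(-202, R), Add(-734, 259)) = Mul(Add(-202, R), -475) = Add(95950, Mul(-475, R)))
Add(Function('u')(1528), Function('J')(786, 1658)) = Add(Add(95950, Mul(-475, 1528)), Rational(601, 3)) = Add(Add(95950, -725800), Rational(601, 3)) = Add(-629850, Rational(601, 3)) = Rational(-1888949, 3)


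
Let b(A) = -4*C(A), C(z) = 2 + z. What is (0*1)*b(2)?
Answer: 0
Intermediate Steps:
b(A) = -8 - 4*A (b(A) = -4*(2 + A) = -8 - 4*A)
(0*1)*b(2) = (0*1)*(-8 - 4*2) = 0*(-8 - 8) = 0*(-16) = 0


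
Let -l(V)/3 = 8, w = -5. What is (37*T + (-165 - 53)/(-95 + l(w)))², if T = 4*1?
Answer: 317908900/14161 ≈ 22450.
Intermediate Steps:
l(V) = -24 (l(V) = -3*8 = -24)
T = 4
(37*T + (-165 - 53)/(-95 + l(w)))² = (37*4 + (-165 - 53)/(-95 - 24))² = (148 - 218/(-119))² = (148 - 218*(-1/119))² = (148 + 218/119)² = (17830/119)² = 317908900/14161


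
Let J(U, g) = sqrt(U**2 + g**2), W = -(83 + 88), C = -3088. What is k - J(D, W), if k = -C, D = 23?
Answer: 3088 - sqrt(29770) ≈ 2915.5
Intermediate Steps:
W = -171 (W = -1*171 = -171)
k = 3088 (k = -1*(-3088) = 3088)
k - J(D, W) = 3088 - sqrt(23**2 + (-171)**2) = 3088 - sqrt(529 + 29241) = 3088 - sqrt(29770)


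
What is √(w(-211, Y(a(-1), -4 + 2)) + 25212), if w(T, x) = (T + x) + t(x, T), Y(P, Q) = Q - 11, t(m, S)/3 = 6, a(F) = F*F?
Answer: √25006 ≈ 158.13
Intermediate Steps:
a(F) = F²
t(m, S) = 18 (t(m, S) = 3*6 = 18)
Y(P, Q) = -11 + Q
w(T, x) = 18 + T + x (w(T, x) = (T + x) + 18 = 18 + T + x)
√(w(-211, Y(a(-1), -4 + 2)) + 25212) = √((18 - 211 + (-11 + (-4 + 2))) + 25212) = √((18 - 211 + (-11 - 2)) + 25212) = √((18 - 211 - 13) + 25212) = √(-206 + 25212) = √25006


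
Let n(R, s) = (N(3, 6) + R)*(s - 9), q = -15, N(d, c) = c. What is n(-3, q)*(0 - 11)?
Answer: 792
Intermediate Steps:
n(R, s) = (-9 + s)*(6 + R) (n(R, s) = (6 + R)*(s - 9) = (6 + R)*(-9 + s) = (-9 + s)*(6 + R))
n(-3, q)*(0 - 11) = (-54 - 9*(-3) + 6*(-15) - 3*(-15))*(0 - 11) = (-54 + 27 - 90 + 45)*(-11) = -72*(-11) = 792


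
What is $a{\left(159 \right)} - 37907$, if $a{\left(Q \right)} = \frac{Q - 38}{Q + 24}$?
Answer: $- \frac{6936860}{183} \approx -37906.0$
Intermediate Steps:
$a{\left(Q \right)} = \frac{-38 + Q}{24 + Q}$
$a{\left(159 \right)} - 37907 = \frac{-38 + 159}{24 + 159} - 37907 = \frac{1}{183} \cdot 121 - 37907 = \frac{121}{183} - 37907 = - \frac{6936860}{183}$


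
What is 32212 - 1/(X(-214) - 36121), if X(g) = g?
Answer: 1170423021/36335 ≈ 32212.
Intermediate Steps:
32212 - 1/(X(-214) - 36121) = 32212 - 1/(-214 - 36121) = 32212 - 1/(-36335) = 32212 - 1*(-1/36335) = 32212 + 1/36335 = 1170423021/36335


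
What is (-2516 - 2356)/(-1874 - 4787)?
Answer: 4872/6661 ≈ 0.73142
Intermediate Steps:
(-2516 - 2356)/(-1874 - 4787) = -4872/(-6661) = -4872*(-1/6661) = 4872/6661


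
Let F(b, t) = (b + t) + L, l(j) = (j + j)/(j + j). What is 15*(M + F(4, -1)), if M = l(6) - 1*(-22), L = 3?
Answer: 435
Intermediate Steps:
l(j) = 1 (l(j) = (2*j)/((2*j)) = (2*j)*(1/(2*j)) = 1)
F(b, t) = 3 + b + t (F(b, t) = (b + t) + 3 = 3 + b + t)
M = 23 (M = 1 - 1*(-22) = 1 + 22 = 23)
15*(M + F(4, -1)) = 15*(23 + (3 + 4 - 1)) = 15*(23 + 6) = 15*29 = 435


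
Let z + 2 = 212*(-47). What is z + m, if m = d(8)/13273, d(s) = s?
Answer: -132278710/13273 ≈ -9966.0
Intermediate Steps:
z = -9966 (z = -2 + 212*(-47) = -2 - 9964 = -9966)
m = 8/13273 ≈ 0.00060273
z + m = -9966 + 8/13273 = -132278710/13273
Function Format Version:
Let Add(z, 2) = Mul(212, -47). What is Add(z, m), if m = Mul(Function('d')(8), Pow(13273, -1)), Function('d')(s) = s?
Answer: Rational(-132278710, 13273) ≈ -9966.0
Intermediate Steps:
z = -9966 (z = Add(-2, Mul(212, -47)) = Add(-2, -9964) = -9966)
m = Rational(8, 13273) (m = Mul(8, Pow(13273, -1)) = Mul(8, Rational(1, 13273)) = Rational(8, 13273) ≈ 0.00060273)
Add(z, m) = Add(-9966, Rational(8, 13273)) = Rational(-132278710, 13273)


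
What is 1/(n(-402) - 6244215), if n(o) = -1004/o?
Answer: -201/1255086713 ≈ -1.6015e-7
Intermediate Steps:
1/(n(-402) - 6244215) = 1/(-1004/(-402) - 6244215) = 1/(-1004*(-1/402) - 6244215) = 1/(502/201 - 6244215) = 1/(-1255086713/201) = -201/1255086713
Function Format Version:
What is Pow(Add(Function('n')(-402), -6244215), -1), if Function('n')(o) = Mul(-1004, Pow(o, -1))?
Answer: Rational(-201, 1255086713) ≈ -1.6015e-7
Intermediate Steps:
Pow(Add(Function('n')(-402), -6244215), -1) = Pow(Add(Mul(-1004, Pow(-402, -1)), -6244215), -1) = Pow(Add(Mul(-1004, Rational(-1, 402)), -6244215), -1) = Pow(Add(Rational(502, 201), -6244215), -1) = Pow(Rational(-1255086713, 201), -1) = Rational(-201, 1255086713)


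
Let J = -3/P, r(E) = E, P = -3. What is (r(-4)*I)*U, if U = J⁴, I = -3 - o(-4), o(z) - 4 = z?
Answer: 12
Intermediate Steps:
o(z) = 4 + z
J = 1 (J = -3/(-3) = -3*(-⅓) = 1)
I = -3 (I = -3 - (4 - 4) = -3 - 1*0 = -3 + 0 = -3)
U = 1 (U = 1⁴ = 1)
(r(-4)*I)*U = -4*(-3)*1 = 12*1 = 12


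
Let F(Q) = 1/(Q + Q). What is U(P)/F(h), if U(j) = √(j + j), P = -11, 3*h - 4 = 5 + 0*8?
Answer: 6*I*√22 ≈ 28.142*I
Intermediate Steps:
h = 3 (h = 4/3 + (5 + 0*8)/3 = 4/3 + (5 + 0)/3 = 4/3 + (⅓)*5 = 4/3 + 5/3 = 3)
U(j) = √2*√j (U(j) = √(2*j) = √2*√j)
F(Q) = 1/(2*Q)
U(P)/F(h) = (√2*√(-11))/(((½)/3)) = (√2*(I*√11))/(((½)*(⅓))) = (I*√22)/(⅙) = (I*√22)*6 = 6*I*√22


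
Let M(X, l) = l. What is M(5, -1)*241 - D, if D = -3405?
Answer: 3164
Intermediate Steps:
M(5, -1)*241 - D = -1*241 - 1*(-3405) = -241 + 3405 = 3164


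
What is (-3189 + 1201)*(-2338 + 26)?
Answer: 4596256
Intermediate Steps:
(-3189 + 1201)*(-2338 + 26) = -1988*(-2312) = 4596256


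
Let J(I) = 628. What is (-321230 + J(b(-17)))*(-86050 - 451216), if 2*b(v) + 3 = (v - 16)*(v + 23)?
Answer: 172248554132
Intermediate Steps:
b(v) = -3/2 + (-16 + v)*(23 + v)/2 (b(v) = -3/2 + ((v - 16)*(v + 23))/2 = -3/2 + ((-16 + v)*(23 + v))/2 = -3/2 + (-16 + v)*(23 + v)/2)
(-321230 + J(b(-17)))*(-86050 - 451216) = (-321230 + 628)*(-86050 - 451216) = -320602*(-537266) = 172248554132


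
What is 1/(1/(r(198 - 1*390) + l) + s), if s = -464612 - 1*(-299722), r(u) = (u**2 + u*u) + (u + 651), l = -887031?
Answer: -812844/134029847161 ≈ -6.0646e-6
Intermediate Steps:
r(u) = 651 + u + 2*u**2 (r(u) = (u**2 + u**2) + (651 + u) = 2*u**2 + (651 + u) = 651 + u + 2*u**2)
s = -164890 (s = -464612 + 299722 = -164890)
1/(1/(r(198 - 1*390) + l) + s) = 1/(1/((651 + (198 - 1*390) + 2*(198 - 1*390)**2) - 887031) - 164890) = 1/(1/((651 + (198 - 390) + 2*(198 - 390)**2) - 887031) - 164890) = 1/(1/((651 - 192 + 2*(-192)**2) - 887031) - 164890) = 1/(1/((651 - 192 + 2*36864) - 887031) - 164890) = 1/(1/((651 - 192 + 73728) - 887031) - 164890) = 1/(1/(74187 - 887031) - 164890) = 1/(1/(-812844) - 164890) = 1/(-1/812844 - 164890) = 1/(-134029847161/812844) = -812844/134029847161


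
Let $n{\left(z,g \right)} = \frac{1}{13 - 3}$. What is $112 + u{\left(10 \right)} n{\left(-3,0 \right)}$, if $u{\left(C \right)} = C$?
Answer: $113$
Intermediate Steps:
$n{\left(z,g \right)} = \frac{1}{10}$
$112 + u{\left(10 \right)} n{\left(-3,0 \right)} = 112 + 10 \cdot \frac{1}{10} = 112 + 1 = 113$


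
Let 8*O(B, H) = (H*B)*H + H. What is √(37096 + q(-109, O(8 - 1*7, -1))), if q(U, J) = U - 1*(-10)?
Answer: √36997 ≈ 192.35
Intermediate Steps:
O(B, H) = H/8 + B*H²/8 (O(B, H) = ((H*B)*H + H)/8 = ((B*H)*H + H)/8 = (B*H² + H)/8 = (H + B*H²)/8 = H/8 + B*H²/8)
q(U, J) = 10 + U (q(U, J) = U + 10 = 10 + U)
√(37096 + q(-109, O(8 - 1*7, -1))) = √(37096 + (10 - 109)) = √(37096 - 99) = √36997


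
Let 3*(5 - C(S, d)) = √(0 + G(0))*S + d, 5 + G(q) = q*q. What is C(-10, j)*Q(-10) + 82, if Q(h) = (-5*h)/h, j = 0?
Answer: 57 - 50*I*√5/3 ≈ 57.0 - 37.268*I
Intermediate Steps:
G(q) = -5 + q² (G(q) = -5 + q*q = -5 + q²)
C(S, d) = 5 - d/3 - I*S*√5/3 (C(S, d) = 5 - (√(0 + (-5 + 0²))*S + d)/3 = 5 - (√(0 + (-5 + 0))*S + d)/3 = 5 - (√(0 - 5)*S + d)/3 = 5 - (√(-5)*S + d)/3 = 5 - ((I*√5)*S + d)/3 = 5 - (I*S*√5 + d)/3 = 5 - (d + I*S*√5)/3 = 5 + (-d/3 - I*S*√5/3) = 5 - d/3 - I*S*√5/3)
Q(h) = -5
C(-10, j)*Q(-10) + 82 = (5 - ⅓*0 - ⅓*I*(-10)*√5)*(-5) + 82 = (5 + 0 + 10*I*√5/3)*(-5) + 82 = (5 + 10*I*√5/3)*(-5) + 82 = (-25 - 50*I*√5/3) + 82 = 57 - 50*I*√5/3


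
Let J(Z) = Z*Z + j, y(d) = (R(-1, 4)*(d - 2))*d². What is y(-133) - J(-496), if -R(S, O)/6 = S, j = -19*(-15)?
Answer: -14574391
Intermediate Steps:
j = 285
R(S, O) = -6*S
y(d) = d²*(-12 + 6*d) (y(d) = ((-6*(-1))*(d - 2))*d² = (6*(-2 + d))*d² = (-12 + 6*d)*d² = d²*(-12 + 6*d))
J(Z) = 285 + Z² (J(Z) = Z*Z + 285 = Z² + 285 = 285 + Z²)
y(-133) - J(-496) = 6*(-133)²*(-2 - 133) - (285 + (-496)²) = 6*17689*(-135) - (285 + 246016) = -14328090 - 1*246301 = -14328090 - 246301 = -14574391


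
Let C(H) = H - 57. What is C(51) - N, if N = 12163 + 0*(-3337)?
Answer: -12169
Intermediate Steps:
C(H) = -57 + H
N = 12163 (N = 12163 + 0 = 12163)
C(51) - N = (-57 + 51) - 1*12163 = -6 - 12163 = -12169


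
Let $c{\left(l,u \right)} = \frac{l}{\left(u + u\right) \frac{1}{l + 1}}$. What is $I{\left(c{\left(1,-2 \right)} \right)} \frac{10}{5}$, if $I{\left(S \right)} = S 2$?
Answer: $-2$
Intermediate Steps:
$c{\left(l,u \right)} = \frac{l \left(1 + l\right)}{2 u}$ ($c{\left(l,u \right)} = \frac{l}{2 u \frac{1}{1 + l}} = l \frac{1 + l}{2 u} = \frac{l \left(1 + l\right)}{2 u}$)
$I{\left(S \right)} = 2 S$
$I{\left(c{\left(1,-2 \right)} \right)} \frac{10}{5} = 2 \cdot \frac{1}{2} \cdot 1 \frac{1}{-2} \left(1 + 1\right) \frac{10}{5} = 2 \cdot \frac{1}{2} \cdot 1 \left(- \frac{1}{2}\right) 2 \cdot 10 \cdot \frac{1}{5} = 2 \left(- \frac{1}{2}\right) 2 = \left(-1\right) 2 = -2$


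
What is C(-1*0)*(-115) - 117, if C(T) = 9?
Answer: -1152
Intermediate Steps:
C(-1*0)*(-115) - 117 = 9*(-115) - 117 = -1035 - 117 = -1152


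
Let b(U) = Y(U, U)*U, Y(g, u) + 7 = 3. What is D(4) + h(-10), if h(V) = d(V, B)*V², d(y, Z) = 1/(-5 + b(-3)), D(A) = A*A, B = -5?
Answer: 212/7 ≈ 30.286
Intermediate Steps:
Y(g, u) = -4 (Y(g, u) = -7 + 3 = -4)
D(A) = A²
b(U) = -4*U
d(y, Z) = ⅐ (d(y, Z) = 1/(-5 - 4*(-3)) = 1/(-5 + 12) = 1/7 = ⅐)
h(V) = V²/7
D(4) + h(-10) = 4² + (⅐)*(-10)² = 16 + (⅐)*100 = 16 + 100/7 = 212/7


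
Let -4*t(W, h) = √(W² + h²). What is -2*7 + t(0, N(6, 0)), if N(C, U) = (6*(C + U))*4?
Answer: -50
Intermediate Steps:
N(C, U) = 24*C + 24*U (N(C, U) = (6*C + 6*U)*4 = 24*C + 24*U)
t(W, h) = -√(W² + h²)/4
-2*7 + t(0, N(6, 0)) = -2*7 - √(0² + (24*6 + 24*0)²)/4 = -14 - √(0 + (144 + 0)²)/4 = -14 - √(0 + 144²)/4 = -14 - √(0 + 20736)/4 = -14 - √20736/4 = -14 - ¼*144 = -14 - 36 = -50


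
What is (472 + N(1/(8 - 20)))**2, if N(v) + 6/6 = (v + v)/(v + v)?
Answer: 222784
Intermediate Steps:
N(v) = 0 (N(v) = -1 + (v + v)/(v + v) = -1 + (2*v)/((2*v)) = -1 + (2*v)*(1/(2*v)) = -1 + 1 = 0)
(472 + N(1/(8 - 20)))**2 = (472 + 0)**2 = 472**2 = 222784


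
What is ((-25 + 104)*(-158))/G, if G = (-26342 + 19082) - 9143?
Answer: 12482/16403 ≈ 0.76096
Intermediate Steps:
G = -16403 (G = -7260 - 9143 = -16403)
((-25 + 104)*(-158))/G = ((-25 + 104)*(-158))/(-16403) = (79*(-158))*(-1/16403) = -12482*(-1/16403) = 12482/16403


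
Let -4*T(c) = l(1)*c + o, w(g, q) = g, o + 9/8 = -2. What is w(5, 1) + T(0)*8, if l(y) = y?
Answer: 45/4 ≈ 11.250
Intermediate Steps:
o = -25/8 (o = -9/8 - 2 = -25/8 ≈ -3.1250)
T(c) = 25/32 - c/4 (T(c) = -(1*c - 25/8)/4 = -(c - 25/8)/4 = -(-25/8 + c)/4 = 25/32 - c/4)
w(5, 1) + T(0)*8 = 5 + (25/32 - 1/4*0)*8 = 5 + (25/32 + 0)*8 = 5 + (25/32)*8 = 5 + 25/4 = 45/4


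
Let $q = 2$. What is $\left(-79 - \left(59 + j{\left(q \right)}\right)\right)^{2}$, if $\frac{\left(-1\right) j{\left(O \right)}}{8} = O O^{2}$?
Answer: $5476$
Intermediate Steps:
$j{\left(O \right)} = - 8 O^{3}$ ($j{\left(O \right)} = - 8 O O^{2} = - 8 O^{3}$)
$\left(-79 - \left(59 + j{\left(q \right)}\right)\right)^{2} = \left(-79 - \left(59 - 8 \cdot 2^{3}\right)\right)^{2} = \left(-79 - \left(59 - 64\right)\right)^{2} = \left(-79 - -5\right)^{2} = \left(-79 + \left(-59 + 64\right)\right)^{2} = \left(-79 + 5\right)^{2} = \left(-74\right)^{2} = 5476$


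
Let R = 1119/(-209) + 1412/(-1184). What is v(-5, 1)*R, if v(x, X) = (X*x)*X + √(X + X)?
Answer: 2025005/61864 - 405001*√2/61864 ≈ 23.475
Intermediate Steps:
R = -405001/61864 (R = 1119*(-1/209) + 1412*(-1/1184) = -1119/209 - 353/296 = -405001/61864 ≈ -6.5466)
v(x, X) = x*X² + √2*√X (v(x, X) = x*X² + √(2*X) = x*X² + √2*√X)
v(-5, 1)*R = (-5*1² + √2*√1)*(-405001/61864) = (-5*1 + √2*1)*(-405001/61864) = (-5 + √2)*(-405001/61864) = 2025005/61864 - 405001*√2/61864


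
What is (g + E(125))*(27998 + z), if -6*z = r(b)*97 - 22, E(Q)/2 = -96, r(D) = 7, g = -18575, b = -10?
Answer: -1046766959/2 ≈ -5.2338e+8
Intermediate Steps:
E(Q) = -192 (E(Q) = 2*(-96) = -192)
z = -219/2 (z = -(7*97 - 22)/6 = -(679 - 22)/6 = -⅙*657 = -219/2 ≈ -109.50)
(g + E(125))*(27998 + z) = (-18575 - 192)*(27998 - 219/2) = -18767*55777/2 = -1046766959/2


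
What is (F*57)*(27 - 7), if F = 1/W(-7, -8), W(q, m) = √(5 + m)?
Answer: -380*I*√3 ≈ -658.18*I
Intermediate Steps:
F = -I*√3/3 (F = 1/(√(5 - 8)) = 1/(√(-3)) = 1/(I*√3) = -I*√3/3 ≈ -0.57735*I)
(F*57)*(27 - 7) = (-I*√3/3*57)*(27 - 7) = -19*I*√3*20 = -380*I*√3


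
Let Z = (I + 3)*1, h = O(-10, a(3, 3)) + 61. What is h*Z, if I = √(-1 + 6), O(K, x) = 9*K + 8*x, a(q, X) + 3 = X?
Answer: -87 - 29*√5 ≈ -151.85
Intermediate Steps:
a(q, X) = -3 + X
O(K, x) = 8*x + 9*K
I = √5 ≈ 2.2361
h = -29 (h = (8*(-3 + 3) + 9*(-10)) + 61 = (8*0 - 90) + 61 = (0 - 90) + 61 = -90 + 61 = -29)
Z = 3 + √5 (Z = (√5 + 3)*1 = (3 + √5)*1 = 3 + √5 ≈ 5.2361)
h*Z = -29*(3 + √5) = -87 - 29*√5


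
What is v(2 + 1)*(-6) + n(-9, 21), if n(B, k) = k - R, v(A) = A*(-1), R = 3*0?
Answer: 39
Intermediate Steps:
R = 0
v(A) = -A
n(B, k) = k (n(B, k) = k - 1*0 = k + 0 = k)
v(2 + 1)*(-6) + n(-9, 21) = -(2 + 1)*(-6) + 21 = -1*3*(-6) + 21 = -3*(-6) + 21 = 18 + 21 = 39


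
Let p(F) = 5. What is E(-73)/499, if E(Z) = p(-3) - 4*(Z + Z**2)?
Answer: -21019/499 ≈ -42.122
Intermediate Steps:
E(Z) = 5 - 4*Z - 4*Z**2 (E(Z) = 5 - 4*(Z + Z**2) = 5 - (4*Z + 4*Z**2) = 5 + (-4*Z - 4*Z**2) = 5 - 4*Z - 4*Z**2)
E(-73)/499 = (5 - 4*(-73) - 4*(-73)**2)/499 = (5 + 292 - 4*5329)*(1/499) = (5 + 292 - 21316)*(1/499) = -21019*1/499 = -21019/499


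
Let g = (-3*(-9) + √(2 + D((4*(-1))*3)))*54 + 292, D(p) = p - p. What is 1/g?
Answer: 875/1528334 - 27*√2/1528334 ≈ 0.00054753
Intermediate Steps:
D(p) = 0
g = 1750 + 54*√2 (g = (-3*(-9) + √(2 + 0))*54 + 292 = (27 + √2)*54 + 292 = (1458 + 54*√2) + 292 = 1750 + 54*√2 ≈ 1826.4)
1/g = 1/(1750 + 54*√2)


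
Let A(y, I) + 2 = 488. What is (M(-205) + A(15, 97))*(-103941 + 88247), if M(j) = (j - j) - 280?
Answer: -3232964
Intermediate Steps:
A(y, I) = 486 (A(y, I) = -2 + 488 = 486)
M(j) = -280 (M(j) = 0 - 280 = -280)
(M(-205) + A(15, 97))*(-103941 + 88247) = (-280 + 486)*(-103941 + 88247) = 206*(-15694) = -3232964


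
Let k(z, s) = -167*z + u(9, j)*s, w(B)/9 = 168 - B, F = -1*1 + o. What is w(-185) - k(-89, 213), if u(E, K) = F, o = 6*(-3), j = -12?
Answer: -7639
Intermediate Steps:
o = -18
F = -19 (F = -1*1 - 18 = -1 - 18 = -19)
u(E, K) = -19
w(B) = 1512 - 9*B (w(B) = 9*(168 - B) = 1512 - 9*B)
k(z, s) = -167*z - 19*s
w(-185) - k(-89, 213) = (1512 - 9*(-185)) - (-167*(-89) - 19*213) = (1512 + 1665) - (14863 - 4047) = 3177 - 1*10816 = 3177 - 10816 = -7639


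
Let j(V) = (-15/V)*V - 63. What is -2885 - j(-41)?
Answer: -2807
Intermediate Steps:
j(V) = -78 (j(V) = -15 - 63 = -78)
-2885 - j(-41) = -2885 - 1*(-78) = -2885 + 78 = -2807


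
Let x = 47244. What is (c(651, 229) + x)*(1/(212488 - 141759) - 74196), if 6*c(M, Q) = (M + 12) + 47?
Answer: -745645420758821/212187 ≈ -3.5141e+9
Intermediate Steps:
c(M, Q) = 59/6 + M/6 (c(M, Q) = ((M + 12) + 47)/6 = ((12 + M) + 47)/6 = (59 + M)/6 = 59/6 + M/6)
(c(651, 229) + x)*(1/(212488 - 141759) - 74196) = ((59/6 + (⅙)*651) + 47244)*(1/(212488 - 141759) - 74196) = ((59/6 + 217/2) + 47244)*(1/70729 - 74196) = (355/3 + 47244)*(1/70729 - 74196) = (142087/3)*(-5247808883/70729) = -745645420758821/212187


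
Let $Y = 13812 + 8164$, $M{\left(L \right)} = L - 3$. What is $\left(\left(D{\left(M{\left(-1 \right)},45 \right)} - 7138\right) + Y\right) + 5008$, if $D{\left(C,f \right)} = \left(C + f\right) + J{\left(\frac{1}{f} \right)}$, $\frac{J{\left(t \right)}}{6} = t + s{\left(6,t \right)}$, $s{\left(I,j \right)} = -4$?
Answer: $\frac{297947}{15} \approx 19863.0$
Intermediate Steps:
$M{\left(L \right)} = -3 + L$
$J{\left(t \right)} = -24 + 6 t$ ($J{\left(t \right)} = 6 \left(t - 4\right) = 6 \left(-4 + t\right) = -24 + 6 t$)
$D{\left(C,f \right)} = -24 + C + f + \frac{6}{f}$ ($D{\left(C,f \right)} = \left(C + f\right) - \left(24 - \frac{6}{f}\right) = -24 + C + f + \frac{6}{f}$)
$Y = 21976$
$\left(\left(D{\left(M{\left(-1 \right)},45 \right)} - 7138\right) + Y\right) + 5008 = \left(\left(\left(-24 - 4 + 45 + \frac{6}{45}\right) - 7138\right) + 21976\right) + 5008 = \left(\left(\left(-24 - 4 + 45 + 6 \cdot \frac{1}{45}\right) - 7138\right) + 21976\right) + 5008 = \left(\left(\left(-24 - 4 + 45 + \frac{2}{15}\right) - 7138\right) + 21976\right) + 5008 = \left(\left(\frac{257}{15} - 7138\right) + 21976\right) + 5008 = \left(- \frac{106813}{15} + 21976\right) + 5008 = \frac{222827}{15} + 5008 = \frac{297947}{15}$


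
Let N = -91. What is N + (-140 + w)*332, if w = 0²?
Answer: -46571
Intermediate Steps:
w = 0
N + (-140 + w)*332 = -91 + (-140 + 0)*332 = -91 - 140*332 = -91 - 46480 = -46571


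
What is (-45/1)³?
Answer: -91125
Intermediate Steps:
(-45/1)³ = (-45*1)³ = (-45)³ = -91125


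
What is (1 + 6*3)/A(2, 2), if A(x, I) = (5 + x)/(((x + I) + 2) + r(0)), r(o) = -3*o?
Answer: 114/7 ≈ 16.286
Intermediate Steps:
A(x, I) = (5 + x)/(2 + I + x) (A(x, I) = (5 + x)/(((x + I) + 2) - 3*0) = (5 + x)/(((I + x) + 2) + 0) = (5 + x)/((2 + I + x) + 0) = (5 + x)/(2 + I + x))
(1 + 6*3)/A(2, 2) = (1 + 6*3)/(((5 + 2)/(2 + 2 + 2))) = (1 + 18)/((7/6)) = 19/(((⅙)*7)) = 19/(7/6) = 19*(6/7) = 114/7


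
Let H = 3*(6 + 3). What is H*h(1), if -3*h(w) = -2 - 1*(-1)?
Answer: 9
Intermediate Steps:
h(w) = ⅓ (h(w) = -(-2 - 1*(-1))/3 = -(-2 + 1)/3 = -⅓*(-1) = ⅓)
H = 27 (H = 3*9 = 27)
H*h(1) = 27*(⅓) = 9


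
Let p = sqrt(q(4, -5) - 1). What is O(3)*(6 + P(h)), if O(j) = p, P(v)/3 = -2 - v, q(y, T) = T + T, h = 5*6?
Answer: -90*I*sqrt(11) ≈ -298.5*I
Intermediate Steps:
h = 30
q(y, T) = 2*T
P(v) = -6 - 3*v (P(v) = 3*(-2 - v) = -6 - 3*v)
p = I*sqrt(11) (p = sqrt(2*(-5) - 1) = sqrt(-10 - 1) = sqrt(-11) = I*sqrt(11) ≈ 3.3166*I)
O(j) = I*sqrt(11)
O(3)*(6 + P(h)) = (I*sqrt(11))*(6 + (-6 - 3*30)) = (I*sqrt(11))*(6 + (-6 - 90)) = (I*sqrt(11))*(6 - 96) = (I*sqrt(11))*(-90) = -90*I*sqrt(11)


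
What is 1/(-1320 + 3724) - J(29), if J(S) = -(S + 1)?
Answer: 72121/2404 ≈ 30.000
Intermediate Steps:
J(S) = -1 - S (J(S) = -(1 + S) = -1 - S)
1/(-1320 + 3724) - J(29) = 1/(-1320 + 3724) - (-1 - 1*29) = 1/2404 - (-1 - 29) = 1/2404 - 1*(-30) = 1/2404 + 30 = 72121/2404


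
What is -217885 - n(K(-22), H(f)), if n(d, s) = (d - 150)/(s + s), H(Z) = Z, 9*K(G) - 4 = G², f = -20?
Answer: -39219731/180 ≈ -2.1789e+5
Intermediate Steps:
K(G) = 4/9 + G²/9
n(d, s) = (-150 + d)/(2*s) (n(d, s) = (-150 + d)/((2*s)) = (-150 + d)*(1/(2*s)) = (-150 + d)/(2*s))
-217885 - n(K(-22), H(f)) = -217885 - (-150 + (4/9 + (⅑)*(-22)²))/(2*(-20)) = -217885 - (-1)*(-150 + (4/9 + (⅑)*484))/(2*20) = -217885 - (-1)*(-150 + (4/9 + 484/9))/(2*20) = -217885 - (-1)*(-150 + 488/9)/(2*20) = -217885 - (-1)*(-862)/(2*20*9) = -217885 - 1*431/180 = -217885 - 431/180 = -39219731/180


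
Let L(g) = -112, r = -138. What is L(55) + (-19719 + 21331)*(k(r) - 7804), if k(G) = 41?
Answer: -12514068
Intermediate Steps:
L(55) + (-19719 + 21331)*(k(r) - 7804) = -112 + (-19719 + 21331)*(41 - 7804) = -112 + 1612*(-7763) = -112 - 12513956 = -12514068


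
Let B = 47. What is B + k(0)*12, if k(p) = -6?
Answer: -25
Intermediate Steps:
B + k(0)*12 = 47 - 6*12 = 47 - 72 = -25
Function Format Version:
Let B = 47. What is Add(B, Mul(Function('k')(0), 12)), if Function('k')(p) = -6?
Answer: -25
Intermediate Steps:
Add(B, Mul(Function('k')(0), 12)) = Add(47, Mul(-6, 12)) = Add(47, -72) = -25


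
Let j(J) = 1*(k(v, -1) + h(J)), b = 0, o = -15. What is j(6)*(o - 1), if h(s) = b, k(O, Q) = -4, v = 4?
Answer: 64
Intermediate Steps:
h(s) = 0
j(J) = -4 (j(J) = 1*(-4 + 0) = 1*(-4) = -4)
j(6)*(o - 1) = -4*(-15 - 1) = -4*(-16) = 64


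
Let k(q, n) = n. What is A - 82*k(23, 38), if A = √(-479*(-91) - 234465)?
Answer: -3116 + 2*I*√47719 ≈ -3116.0 + 436.89*I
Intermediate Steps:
A = 2*I*√47719 (A = √(43589 - 234465) = √(-190876) = 2*I*√47719 ≈ 436.89*I)
A - 82*k(23, 38) = 2*I*√47719 - 82*38 = 2*I*√47719 - 3116 = -3116 + 2*I*√47719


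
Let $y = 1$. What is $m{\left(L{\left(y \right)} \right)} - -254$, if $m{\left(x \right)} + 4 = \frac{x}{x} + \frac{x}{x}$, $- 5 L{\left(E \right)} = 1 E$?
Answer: $252$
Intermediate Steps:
$L{\left(E \right)} = - \frac{E}{5}$ ($L{\left(E \right)} = - \frac{1 E}{5} = - \frac{E}{5}$)
$m{\left(x \right)} = -2$ ($m{\left(x \right)} = -4 + \left(\frac{x}{x} + \frac{x}{x}\right) = -4 + \left(1 + 1\right) = -4 + 2 = -2$)
$m{\left(L{\left(y \right)} \right)} - -254 = -2 - -254 = -2 + 254 = 252$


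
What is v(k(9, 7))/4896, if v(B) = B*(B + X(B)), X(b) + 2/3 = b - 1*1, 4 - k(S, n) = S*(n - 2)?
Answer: 10291/14688 ≈ 0.70064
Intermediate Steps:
k(S, n) = 4 - S*(-2 + n) (k(S, n) = 4 - S*(n - 2) = 4 - S*(-2 + n))
X(b) = -5/3 + b (X(b) = -2/3 + (b - 1*1) = -2/3 + (b - 1) = -2/3 + (-1 + b) = -5/3 + b)
v(B) = B*(-5/3 + 2*B) (v(B) = B*(B + (-5/3 + B)) = B*(-5/3 + 2*B))
v(k(9, 7))/4896 = ((4 + 2*9 - 1*9*7)*(-5 + 6*(4 + 2*9 - 1*9*7))/3)/4896 = ((4 + 18 - 63)*(-5 + 6*(4 + 18 - 63))/3)*(1/4896) = ((1/3)*(-41)*(-5 + 6*(-41)))*(1/4896) = ((1/3)*(-41)*(-5 - 246))*(1/4896) = ((1/3)*(-41)*(-251))*(1/4896) = (10291/3)*(1/4896) = 10291/14688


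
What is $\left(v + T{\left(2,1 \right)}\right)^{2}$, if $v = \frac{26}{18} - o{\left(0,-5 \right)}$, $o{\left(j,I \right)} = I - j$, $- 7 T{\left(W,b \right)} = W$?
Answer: $\frac{150544}{3969} \approx 37.93$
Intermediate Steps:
$T{\left(W,b \right)} = - \frac{W}{7}$
$v = \frac{58}{9}$ ($v = \frac{26}{18} - \left(-5 - 0\right) = 26 \cdot \frac{1}{18} - \left(-5 + 0\right) = \frac{13}{9} - -5 = \frac{13}{9} + 5 = \frac{58}{9} \approx 6.4444$)
$\left(v + T{\left(2,1 \right)}\right)^{2} = \left(\frac{58}{9} - \frac{2}{7}\right)^{2} = \left(\frac{388}{63}\right)^{2} = \frac{150544}{3969}$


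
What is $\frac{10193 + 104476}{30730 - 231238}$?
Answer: $- \frac{1233}{2156} \approx -0.57189$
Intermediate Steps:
$\frac{10193 + 104476}{30730 - 231238} = \frac{114669}{-200508} = 114669 \left(- \frac{1}{200508}\right) = - \frac{1233}{2156}$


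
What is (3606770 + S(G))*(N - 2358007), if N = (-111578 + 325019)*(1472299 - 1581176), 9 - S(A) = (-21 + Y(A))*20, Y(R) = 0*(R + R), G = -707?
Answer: -83835538760327036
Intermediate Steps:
Y(R) = 0 (Y(R) = 0*(2*R) = 0)
S(A) = 429 (S(A) = 9 - (-21 + 0)*20 = 9 - (-21)*20 = 9 - 1*(-420) = 9 + 420 = 429)
N = -23238815757 (N = 213441*(-108877) = -23238815757)
(3606770 + S(G))*(N - 2358007) = (3606770 + 429)*(-23238815757 - 2358007) = 3607199*(-23241173764) = -83835538760327036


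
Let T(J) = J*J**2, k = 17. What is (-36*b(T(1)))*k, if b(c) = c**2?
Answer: -612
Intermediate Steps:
T(J) = J**3
(-36*b(T(1)))*k = -36*(1**3)**2*17 = -36*1**2*17 = -36*1*17 = -36*17 = -612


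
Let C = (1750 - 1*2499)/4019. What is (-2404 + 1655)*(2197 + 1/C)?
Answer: -1641534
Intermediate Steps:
C = -749/4019 (C = (1750 - 2499)*(1/4019) = -749*1/4019 = -749/4019 ≈ -0.18636)
(-2404 + 1655)*(2197 + 1/C) = (-2404 + 1655)*(2197 + 1/(-749/4019)) = -749*(2197 - 4019/749) = -749*1641534/749 = -1641534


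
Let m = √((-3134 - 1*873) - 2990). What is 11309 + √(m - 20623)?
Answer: 11309 + √(-20623 + I*√6997) ≈ 11309.0 + 143.61*I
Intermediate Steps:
m = I*√6997 (m = √((-3134 - 873) - 2990) = √(-4007 - 2990) = √(-6997) = I*√6997 ≈ 83.648*I)
11309 + √(m - 20623) = 11309 + √(I*√6997 - 20623) = 11309 + √(-20623 + I*√6997)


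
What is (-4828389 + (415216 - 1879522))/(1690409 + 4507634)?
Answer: -6292695/6198043 ≈ -1.0153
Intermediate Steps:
(-4828389 + (415216 - 1879522))/(1690409 + 4507634) = (-4828389 - 1464306)/6198043 = -6292695*1/6198043 = -6292695/6198043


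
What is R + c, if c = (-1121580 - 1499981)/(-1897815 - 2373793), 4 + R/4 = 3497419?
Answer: 59758346194841/4271608 ≈ 1.3990e+7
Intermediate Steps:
R = 13989660 (R = -16 + 4*3497419 = -16 + 13989676 = 13989660)
c = 2621561/4271608 (c = -2621561/(-4271608) = -2621561*(-1/4271608) = 2621561/4271608 ≈ 0.61372)
R + c = 13989660 + 2621561/4271608 = 59758346194841/4271608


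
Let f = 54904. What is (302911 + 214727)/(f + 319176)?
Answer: 258819/187040 ≈ 1.3838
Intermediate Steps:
(302911 + 214727)/(f + 319176) = (302911 + 214727)/(54904 + 319176) = 517638/374080 = 517638*(1/374080) = 258819/187040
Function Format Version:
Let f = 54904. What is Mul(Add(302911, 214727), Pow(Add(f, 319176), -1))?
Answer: Rational(258819, 187040) ≈ 1.3838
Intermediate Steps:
Mul(Add(302911, 214727), Pow(Add(f, 319176), -1)) = Mul(Add(302911, 214727), Pow(Add(54904, 319176), -1)) = Mul(517638, Pow(374080, -1)) = Mul(517638, Rational(1, 374080)) = Rational(258819, 187040)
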